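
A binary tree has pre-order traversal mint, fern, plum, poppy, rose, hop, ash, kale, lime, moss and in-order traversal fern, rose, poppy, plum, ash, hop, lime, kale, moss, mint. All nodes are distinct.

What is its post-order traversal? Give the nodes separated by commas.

rose, poppy, ash, lime, moss, kale, hop, plum, fern, mint

The first element of pre-order is the root; it splits in-order into left and right subtrees.
Root mint: left subtree has 9 nodes {fern, rose, poppy, plum, ash, hop, lime, kale, moss}, right has 0 { }.
  Root fern: left subtree has 0 nodes { }, right has 8 {rose, poppy, plum, ash, hop, lime, kale, moss}.
    Root plum: left subtree has 2 nodes {rose, poppy}, right has 5 {ash, hop, lime, kale, moss}.
      Root poppy: left subtree has 1 node {rose}, right has 0 { }.
      Root hop: left subtree has 1 node {ash}, right has 3 {lime, kale, moss}.
        Root kale: left subtree has 1 node {lime}, right has 1 {moss}.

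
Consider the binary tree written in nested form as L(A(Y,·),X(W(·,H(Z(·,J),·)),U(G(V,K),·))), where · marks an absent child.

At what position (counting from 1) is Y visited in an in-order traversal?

In-order visits the left subtree, then the node, then the right subtree.
At L: go left to A.
  At A: go left to Y.
    Y is a leaf — visit Y.
  Visit A.
  At A: no right child.
Visit L.
At L: go right to X.
  At X: go left to W.
    At W: no left child.
    Visit W.
    At W: go right to H.
      At H: go left to Z.
        At Z: no left child.
        Visit Z.
        At Z: go right to J.
          J is a leaf — visit J.
      Visit H.
      At H: no right child.
  Visit X.
  At X: go right to U.
    At U: go left to G.
      At G: go left to V.
        V is a leaf — visit V.
      Visit G.
      At G: go right to K.
        K is a leaf — visit K.
    Visit U.
    At U: no right child.
Full in-order sequence: Y, A, L, W, Z, J, H, X, V, G, K, U.

1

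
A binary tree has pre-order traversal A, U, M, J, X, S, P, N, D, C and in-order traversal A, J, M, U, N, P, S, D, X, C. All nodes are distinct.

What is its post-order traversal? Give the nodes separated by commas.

J, M, N, P, D, S, C, X, U, A

The first element of pre-order is the root; it splits in-order into left and right subtrees.
Root A: left subtree has 0 nodes { }, right has 9 {J, M, U, N, P, S, D, X, C}.
  Root U: left subtree has 2 nodes {J, M}, right has 6 {N, P, S, D, X, C}.
    Root M: left subtree has 1 node {J}, right has 0 { }.
    Root X: left subtree has 4 nodes {N, P, S, D}, right has 1 {C}.
      Root S: left subtree has 2 nodes {N, P}, right has 1 {D}.
        Root P: left subtree has 1 node {N}, right has 0 { }.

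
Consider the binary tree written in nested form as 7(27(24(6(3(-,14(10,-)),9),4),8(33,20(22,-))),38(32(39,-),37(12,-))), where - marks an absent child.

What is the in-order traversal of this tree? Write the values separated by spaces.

3 10 14 6 9 24 4 27 33 8 22 20 7 39 32 38 12 37

In-order visits the left subtree, then the node, then the right subtree.
At 7: go left to 27.
  At 27: go left to 24.
    At 24: go left to 6.
      At 6: go left to 3.
        At 3: no left child.
        Visit 3.
        At 3: go right to 14.
          At 14: go left to 10.
            10 is a leaf — visit 10.
          Visit 14.
          At 14: no right child.
      Visit 6.
      At 6: go right to 9.
        9 is a leaf — visit 9.
    Visit 24.
    At 24: go right to 4.
      4 is a leaf — visit 4.
  Visit 27.
  At 27: go right to 8.
    At 8: go left to 33.
      33 is a leaf — visit 33.
    Visit 8.
    At 8: go right to 20.
      At 20: go left to 22.
        22 is a leaf — visit 22.
      Visit 20.
      At 20: no right child.
Visit 7.
At 7: go right to 38.
  At 38: go left to 32.
    At 32: go left to 39.
      39 is a leaf — visit 39.
    Visit 32.
    At 32: no right child.
  Visit 38.
  At 38: go right to 37.
    At 37: go left to 12.
      12 is a leaf — visit 12.
    Visit 37.
    At 37: no right child.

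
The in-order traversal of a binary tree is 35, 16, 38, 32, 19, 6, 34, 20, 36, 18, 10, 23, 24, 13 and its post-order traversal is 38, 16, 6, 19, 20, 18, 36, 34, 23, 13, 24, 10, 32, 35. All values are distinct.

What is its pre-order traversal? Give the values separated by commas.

The last element of post-order is the root; it splits in-order into left and right subtrees.
Root 35: left subtree has 0 nodes { }, right has 13 {16, 38, 32, 19, 6, 34, 20, 36, 18, 10, 23, 24, 13}.
  Root 32: left subtree has 2 nodes {16, 38}, right has 10 {19, 6, 34, 20, 36, 18, 10, 23, 24, 13}.
    Root 16: left subtree has 0 nodes { }, right has 1 {38}.
    Root 10: left subtree has 6 nodes {19, 6, 34, 20, 36, 18}, right has 3 {23, 24, 13}.
      Root 34: left subtree has 2 nodes {19, 6}, right has 3 {20, 36, 18}.
        Root 19: left subtree has 0 nodes { }, right has 1 {6}.
        Root 36: left subtree has 1 node {20}, right has 1 {18}.
      Root 24: left subtree has 1 node {23}, right has 1 {13}.

35, 32, 16, 38, 10, 34, 19, 6, 36, 20, 18, 24, 23, 13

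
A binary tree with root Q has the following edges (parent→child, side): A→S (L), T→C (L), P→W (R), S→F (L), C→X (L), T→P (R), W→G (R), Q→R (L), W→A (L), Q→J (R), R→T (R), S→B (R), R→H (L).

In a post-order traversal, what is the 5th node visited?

Post-order visits the left subtree, then the right subtree, then the node.
At Q: go left to R.
  At R: go left to H.
    H is a leaf — visit H.
  At R: go right to T.
    At T: go left to C.
      At C: go left to X.
        X is a leaf — visit X.
      At C: no right child.
      Visit C.
    At T: go right to P.
      At P: no left child.
      At P: go right to W.
        At W: go left to A.
          At A: go left to S.
            At S: go left to F.
              F is a leaf — visit F.
            At S: go right to B.
              B is a leaf — visit B.
            Visit S.
          At A: no right child.
          Visit A.
        At W: go right to G.
          G is a leaf — visit G.
        Visit W.
      Visit P.
    Visit T.
  Visit R.
At Q: go right to J.
  J is a leaf — visit J.
Visit Q.
Full post-order sequence: H, X, C, F, B, S, A, G, W, P, T, R, J, Q.

B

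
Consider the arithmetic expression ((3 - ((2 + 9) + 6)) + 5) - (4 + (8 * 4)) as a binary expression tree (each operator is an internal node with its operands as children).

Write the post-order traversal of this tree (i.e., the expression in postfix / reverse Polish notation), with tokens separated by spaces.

Post-order on an expression tree gives postfix notation: for each operator, emit left operand, right operand, then the operator.

3 2 9 + 6 + - 5 + 4 8 4 * + -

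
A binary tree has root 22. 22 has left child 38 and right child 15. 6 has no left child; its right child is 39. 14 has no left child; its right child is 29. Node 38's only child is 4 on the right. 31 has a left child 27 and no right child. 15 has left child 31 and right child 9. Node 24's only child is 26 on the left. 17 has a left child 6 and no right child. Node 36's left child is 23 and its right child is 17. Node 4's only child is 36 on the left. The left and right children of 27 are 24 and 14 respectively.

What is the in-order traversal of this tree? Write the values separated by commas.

38, 23, 36, 6, 39, 17, 4, 22, 26, 24, 27, 14, 29, 31, 15, 9

In-order visits the left subtree, then the node, then the right subtree.
At 22: go left to 38.
  At 38: no left child.
  Visit 38.
  At 38: go right to 4.
    At 4: go left to 36.
      At 36: go left to 23.
        23 is a leaf — visit 23.
      Visit 36.
      At 36: go right to 17.
        At 17: go left to 6.
          At 6: no left child.
          Visit 6.
          At 6: go right to 39.
            39 is a leaf — visit 39.
        Visit 17.
        At 17: no right child.
    Visit 4.
    At 4: no right child.
Visit 22.
At 22: go right to 15.
  At 15: go left to 31.
    At 31: go left to 27.
      At 27: go left to 24.
        At 24: go left to 26.
          26 is a leaf — visit 26.
        Visit 24.
        At 24: no right child.
      Visit 27.
      At 27: go right to 14.
        At 14: no left child.
        Visit 14.
        At 14: go right to 29.
          29 is a leaf — visit 29.
    Visit 31.
    At 31: no right child.
  Visit 15.
  At 15: go right to 9.
    9 is a leaf — visit 9.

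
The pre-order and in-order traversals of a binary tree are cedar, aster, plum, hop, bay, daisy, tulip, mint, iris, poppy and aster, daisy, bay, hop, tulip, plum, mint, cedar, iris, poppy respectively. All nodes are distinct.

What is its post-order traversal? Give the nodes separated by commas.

daisy, bay, tulip, hop, mint, plum, aster, poppy, iris, cedar

The first element of pre-order is the root; it splits in-order into left and right subtrees.
Root cedar: left subtree has 7 nodes {aster, daisy, bay, hop, tulip, plum, mint}, right has 2 {iris, poppy}.
  Root aster: left subtree has 0 nodes { }, right has 6 {daisy, bay, hop, tulip, plum, mint}.
    Root plum: left subtree has 4 nodes {daisy, bay, hop, tulip}, right has 1 {mint}.
      Root hop: left subtree has 2 nodes {daisy, bay}, right has 1 {tulip}.
        Root bay: left subtree has 1 node {daisy}, right has 0 { }.
  Root iris: left subtree has 0 nodes { }, right has 1 {poppy}.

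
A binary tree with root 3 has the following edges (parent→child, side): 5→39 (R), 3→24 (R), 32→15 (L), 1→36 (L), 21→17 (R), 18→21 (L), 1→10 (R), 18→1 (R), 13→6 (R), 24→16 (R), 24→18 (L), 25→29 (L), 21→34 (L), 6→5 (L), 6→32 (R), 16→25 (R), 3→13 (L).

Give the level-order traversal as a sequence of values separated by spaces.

Level-order visits nodes level by level from the root, left to right within each level.
Level 0: 3
Level 1: 13, 24
Level 2: 6, 18, 16
Level 3: 5, 32, 21, 1, 25
Level 4: 39, 15, 34, 17, 36, 10, 29

3 13 24 6 18 16 5 32 21 1 25 39 15 34 17 36 10 29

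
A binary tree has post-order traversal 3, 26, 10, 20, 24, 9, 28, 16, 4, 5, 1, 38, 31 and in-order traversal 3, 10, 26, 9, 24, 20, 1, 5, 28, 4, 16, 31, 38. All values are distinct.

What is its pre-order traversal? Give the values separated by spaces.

The last element of post-order is the root; it splits in-order into left and right subtrees.
Root 31: left subtree has 11 nodes {3, 10, 26, 9, 24, 20, 1, 5, 28, 4, 16}, right has 1 {38}.
  Root 1: left subtree has 6 nodes {3, 10, 26, 9, 24, 20}, right has 4 {5, 28, 4, 16}.
    Root 9: left subtree has 3 nodes {3, 10, 26}, right has 2 {24, 20}.
      Root 10: left subtree has 1 node {3}, right has 1 {26}.
      Root 24: left subtree has 0 nodes { }, right has 1 {20}.
    Root 5: left subtree has 0 nodes { }, right has 3 {28, 4, 16}.
      Root 4: left subtree has 1 node {28}, right has 1 {16}.

31 1 9 10 3 26 24 20 5 4 28 16 38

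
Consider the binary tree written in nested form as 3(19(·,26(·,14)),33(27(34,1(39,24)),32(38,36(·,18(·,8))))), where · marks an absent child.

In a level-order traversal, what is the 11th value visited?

Level-order visits nodes level by level from the root, left to right within each level.
Level 0: 3
Level 1: 19, 33
Level 2: 26, 27, 32
Level 3: 14, 34, 1, 38, 36
Level 4: 39, 24, 18
Level 5: 8
Full level-order sequence: 3, 19, 33, 26, 27, 32, 14, 34, 1, 38, 36, 39, 24, 18, 8.

36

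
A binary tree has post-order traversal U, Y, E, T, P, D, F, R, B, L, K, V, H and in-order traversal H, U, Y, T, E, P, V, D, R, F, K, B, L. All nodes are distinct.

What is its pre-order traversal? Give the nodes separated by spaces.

The last element of post-order is the root; it splits in-order into left and right subtrees.
Root H: left subtree has 0 nodes { }, right has 12 {U, Y, T, E, P, V, D, R, F, K, B, L}.
  Root V: left subtree has 5 nodes {U, Y, T, E, P}, right has 6 {D, R, F, K, B, L}.
    Root P: left subtree has 4 nodes {U, Y, T, E}, right has 0 { }.
      Root T: left subtree has 2 nodes {U, Y}, right has 1 {E}.
        Root Y: left subtree has 1 node {U}, right has 0 { }.
    Root K: left subtree has 3 nodes {D, R, F}, right has 2 {B, L}.
      Root R: left subtree has 1 node {D}, right has 1 {F}.
      Root L: left subtree has 1 node {B}, right has 0 { }.

H V P T Y U E K R D F L B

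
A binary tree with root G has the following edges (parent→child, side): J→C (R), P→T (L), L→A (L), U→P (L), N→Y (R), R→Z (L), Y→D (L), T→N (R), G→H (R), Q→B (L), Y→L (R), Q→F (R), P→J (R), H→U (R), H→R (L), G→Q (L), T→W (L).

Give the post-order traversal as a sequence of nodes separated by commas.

Post-order visits the left subtree, then the right subtree, then the node.
At G: go left to Q.
  At Q: go left to B.
    B is a leaf — visit B.
  At Q: go right to F.
    F is a leaf — visit F.
  Visit Q.
At G: go right to H.
  At H: go left to R.
    At R: go left to Z.
      Z is a leaf — visit Z.
    At R: no right child.
    Visit R.
  At H: go right to U.
    At U: go left to P.
      At P: go left to T.
        At T: go left to W.
          W is a leaf — visit W.
        At T: go right to N.
          At N: no left child.
          At N: go right to Y.
            At Y: go left to D.
              D is a leaf — visit D.
            At Y: go right to L.
              At L: go left to A.
                A is a leaf — visit A.
              At L: no right child.
              Visit L.
            Visit Y.
          Visit N.
        Visit T.
      At P: go right to J.
        At J: no left child.
        At J: go right to C.
          C is a leaf — visit C.
        Visit J.
      Visit P.
    At U: no right child.
    Visit U.
  Visit H.
Visit G.

B, F, Q, Z, R, W, D, A, L, Y, N, T, C, J, P, U, H, G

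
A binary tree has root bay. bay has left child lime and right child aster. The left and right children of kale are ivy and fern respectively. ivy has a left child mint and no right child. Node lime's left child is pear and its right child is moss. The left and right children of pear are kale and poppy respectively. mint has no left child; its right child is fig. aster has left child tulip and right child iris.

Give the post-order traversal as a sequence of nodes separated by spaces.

fig mint ivy fern kale poppy pear moss lime tulip iris aster bay

Post-order visits the left subtree, then the right subtree, then the node.
At bay: go left to lime.
  At lime: go left to pear.
    At pear: go left to kale.
      At kale: go left to ivy.
        At ivy: go left to mint.
          At mint: no left child.
          At mint: go right to fig.
            fig is a leaf — visit fig.
          Visit mint.
        At ivy: no right child.
        Visit ivy.
      At kale: go right to fern.
        fern is a leaf — visit fern.
      Visit kale.
    At pear: go right to poppy.
      poppy is a leaf — visit poppy.
    Visit pear.
  At lime: go right to moss.
    moss is a leaf — visit moss.
  Visit lime.
At bay: go right to aster.
  At aster: go left to tulip.
    tulip is a leaf — visit tulip.
  At aster: go right to iris.
    iris is a leaf — visit iris.
  Visit aster.
Visit bay.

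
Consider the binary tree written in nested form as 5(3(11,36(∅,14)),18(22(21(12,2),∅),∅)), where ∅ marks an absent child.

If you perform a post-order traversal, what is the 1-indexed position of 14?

2

Post-order visits the left subtree, then the right subtree, then the node.
At 5: go left to 3.
  At 3: go left to 11.
    11 is a leaf — visit 11.
  At 3: go right to 36.
    At 36: no left child.
    At 36: go right to 14.
      14 is a leaf — visit 14.
    Visit 36.
  Visit 3.
At 5: go right to 18.
  At 18: go left to 22.
    At 22: go left to 21.
      At 21: go left to 12.
        12 is a leaf — visit 12.
      At 21: go right to 2.
        2 is a leaf — visit 2.
      Visit 21.
    At 22: no right child.
    Visit 22.
  At 18: no right child.
  Visit 18.
Visit 5.
Full post-order sequence: 11, 14, 36, 3, 12, 2, 21, 22, 18, 5.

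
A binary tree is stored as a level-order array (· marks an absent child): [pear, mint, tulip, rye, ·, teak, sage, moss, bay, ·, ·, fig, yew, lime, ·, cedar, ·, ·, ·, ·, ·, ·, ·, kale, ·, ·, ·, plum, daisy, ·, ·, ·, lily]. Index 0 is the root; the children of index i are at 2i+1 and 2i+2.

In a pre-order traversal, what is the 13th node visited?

Pre-order visits the node, then its left subtree, then its right subtree.
Visit pear.
At pear: go left to mint.
  Visit mint.
  At mint: go left to rye.
    Visit rye.
    At rye: go left to moss.
      Visit moss.
      At moss: go left to cedar.
        Visit cedar.
        At cedar: no left child.
        At cedar: go right to lily.
          lily is a leaf — visit lily.
      At moss: no right child.
    At rye: go right to bay.
      bay is a leaf — visit bay.
  At mint: no right child.
At pear: go right to tulip.
  Visit tulip.
  At tulip: go left to teak.
    Visit teak.
    At teak: go left to fig.
      Visit fig.
      At fig: go left to kale.
        kale is a leaf — visit kale.
      At fig: no right child.
    At teak: go right to yew.
      yew is a leaf — visit yew.
  At tulip: go right to sage.
    Visit sage.
    At sage: go left to lime.
      Visit lime.
      At lime: go left to plum.
        plum is a leaf — visit plum.
      At lime: go right to daisy.
        daisy is a leaf — visit daisy.
    At sage: no right child.
Full pre-order sequence: pear, mint, rye, moss, cedar, lily, bay, tulip, teak, fig, kale, yew, sage, lime, plum, daisy.

sage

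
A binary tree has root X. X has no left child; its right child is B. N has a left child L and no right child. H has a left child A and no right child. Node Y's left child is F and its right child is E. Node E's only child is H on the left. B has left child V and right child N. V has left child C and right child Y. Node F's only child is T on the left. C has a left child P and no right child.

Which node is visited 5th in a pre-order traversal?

Pre-order visits the node, then its left subtree, then its right subtree.
Visit X.
At X: no left child.
At X: go right to B.
  Visit B.
  At B: go left to V.
    Visit V.
    At V: go left to C.
      Visit C.
      At C: go left to P.
        P is a leaf — visit P.
      At C: no right child.
    At V: go right to Y.
      Visit Y.
      At Y: go left to F.
        Visit F.
        At F: go left to T.
          T is a leaf — visit T.
        At F: no right child.
      At Y: go right to E.
        Visit E.
        At E: go left to H.
          Visit H.
          At H: go left to A.
            A is a leaf — visit A.
          At H: no right child.
        At E: no right child.
  At B: go right to N.
    Visit N.
    At N: go left to L.
      L is a leaf — visit L.
    At N: no right child.
Full pre-order sequence: X, B, V, C, P, Y, F, T, E, H, A, N, L.

P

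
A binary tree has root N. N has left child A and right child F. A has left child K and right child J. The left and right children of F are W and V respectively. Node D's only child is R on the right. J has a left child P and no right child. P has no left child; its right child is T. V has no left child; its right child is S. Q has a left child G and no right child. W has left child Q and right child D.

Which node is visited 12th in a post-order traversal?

Post-order visits the left subtree, then the right subtree, then the node.
At N: go left to A.
  At A: go left to K.
    K is a leaf — visit K.
  At A: go right to J.
    At J: go left to P.
      At P: no left child.
      At P: go right to T.
        T is a leaf — visit T.
      Visit P.
    At J: no right child.
    Visit J.
  Visit A.
At N: go right to F.
  At F: go left to W.
    At W: go left to Q.
      At Q: go left to G.
        G is a leaf — visit G.
      At Q: no right child.
      Visit Q.
    At W: go right to D.
      At D: no left child.
      At D: go right to R.
        R is a leaf — visit R.
      Visit D.
    Visit W.
  At F: go right to V.
    At V: no left child.
    At V: go right to S.
      S is a leaf — visit S.
    Visit V.
  Visit F.
Visit N.
Full post-order sequence: K, T, P, J, A, G, Q, R, D, W, S, V, F, N.

V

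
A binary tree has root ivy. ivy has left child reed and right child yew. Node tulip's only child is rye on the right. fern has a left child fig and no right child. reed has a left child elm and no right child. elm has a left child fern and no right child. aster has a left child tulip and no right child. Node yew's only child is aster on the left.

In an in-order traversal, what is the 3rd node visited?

In-order visits the left subtree, then the node, then the right subtree.
At ivy: go left to reed.
  At reed: go left to elm.
    At elm: go left to fern.
      At fern: go left to fig.
        fig is a leaf — visit fig.
      Visit fern.
      At fern: no right child.
    Visit elm.
    At elm: no right child.
  Visit reed.
  At reed: no right child.
Visit ivy.
At ivy: go right to yew.
  At yew: go left to aster.
    At aster: go left to tulip.
      At tulip: no left child.
      Visit tulip.
      At tulip: go right to rye.
        rye is a leaf — visit rye.
    Visit aster.
    At aster: no right child.
  Visit yew.
  At yew: no right child.
Full in-order sequence: fig, fern, elm, reed, ivy, tulip, rye, aster, yew.

elm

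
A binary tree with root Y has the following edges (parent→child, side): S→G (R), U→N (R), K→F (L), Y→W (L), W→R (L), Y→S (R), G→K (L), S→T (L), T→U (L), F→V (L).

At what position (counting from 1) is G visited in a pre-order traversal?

8

Pre-order visits the node, then its left subtree, then its right subtree.
Visit Y.
At Y: go left to W.
  Visit W.
  At W: go left to R.
    R is a leaf — visit R.
  At W: no right child.
At Y: go right to S.
  Visit S.
  At S: go left to T.
    Visit T.
    At T: go left to U.
      Visit U.
      At U: no left child.
      At U: go right to N.
        N is a leaf — visit N.
    At T: no right child.
  At S: go right to G.
    Visit G.
    At G: go left to K.
      Visit K.
      At K: go left to F.
        Visit F.
        At F: go left to V.
          V is a leaf — visit V.
        At F: no right child.
      At K: no right child.
    At G: no right child.
Full pre-order sequence: Y, W, R, S, T, U, N, G, K, F, V.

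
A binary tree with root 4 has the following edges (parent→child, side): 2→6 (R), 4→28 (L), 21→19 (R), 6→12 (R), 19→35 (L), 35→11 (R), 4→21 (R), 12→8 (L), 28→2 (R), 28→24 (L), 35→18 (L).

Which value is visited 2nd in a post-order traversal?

Post-order visits the left subtree, then the right subtree, then the node.
At 4: go left to 28.
  At 28: go left to 24.
    24 is a leaf — visit 24.
  At 28: go right to 2.
    At 2: no left child.
    At 2: go right to 6.
      At 6: no left child.
      At 6: go right to 12.
        At 12: go left to 8.
          8 is a leaf — visit 8.
        At 12: no right child.
        Visit 12.
      Visit 6.
    Visit 2.
  Visit 28.
At 4: go right to 21.
  At 21: no left child.
  At 21: go right to 19.
    At 19: go left to 35.
      At 35: go left to 18.
        18 is a leaf — visit 18.
      At 35: go right to 11.
        11 is a leaf — visit 11.
      Visit 35.
    At 19: no right child.
    Visit 19.
  Visit 21.
Visit 4.
Full post-order sequence: 24, 8, 12, 6, 2, 28, 18, 11, 35, 19, 21, 4.

8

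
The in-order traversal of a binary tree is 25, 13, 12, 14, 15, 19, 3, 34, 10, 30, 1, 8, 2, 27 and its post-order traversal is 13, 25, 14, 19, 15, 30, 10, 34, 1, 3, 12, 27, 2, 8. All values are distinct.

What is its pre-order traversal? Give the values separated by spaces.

8 12 25 13 3 15 14 19 1 34 10 30 2 27

The last element of post-order is the root; it splits in-order into left and right subtrees.
Root 8: left subtree has 11 nodes {25, 13, 12, 14, 15, 19, 3, 34, 10, 30, 1}, right has 2 {2, 27}.
  Root 12: left subtree has 2 nodes {25, 13}, right has 8 {14, 15, 19, 3, 34, 10, 30, 1}.
    Root 25: left subtree has 0 nodes { }, right has 1 {13}.
    Root 3: left subtree has 3 nodes {14, 15, 19}, right has 4 {34, 10, 30, 1}.
      Root 15: left subtree has 1 node {14}, right has 1 {19}.
      Root 1: left subtree has 3 nodes {34, 10, 30}, right has 0 { }.
        Root 34: left subtree has 0 nodes { }, right has 2 {10, 30}.
          Root 10: left subtree has 0 nodes { }, right has 1 {30}.
  Root 2: left subtree has 0 nodes { }, right has 1 {27}.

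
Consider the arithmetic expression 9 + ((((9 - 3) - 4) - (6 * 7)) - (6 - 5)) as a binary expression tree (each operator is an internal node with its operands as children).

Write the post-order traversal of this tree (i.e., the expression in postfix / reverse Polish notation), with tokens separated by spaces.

9 9 3 - 4 - 6 7 * - 6 5 - - +

Post-order on an expression tree gives postfix notation: for each operator, emit left operand, right operand, then the operator.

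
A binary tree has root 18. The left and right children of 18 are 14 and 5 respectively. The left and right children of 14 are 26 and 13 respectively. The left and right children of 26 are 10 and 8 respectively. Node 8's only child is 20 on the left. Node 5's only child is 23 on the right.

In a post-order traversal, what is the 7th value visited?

Post-order visits the left subtree, then the right subtree, then the node.
At 18: go left to 14.
  At 14: go left to 26.
    At 26: go left to 10.
      10 is a leaf — visit 10.
    At 26: go right to 8.
      At 8: go left to 20.
        20 is a leaf — visit 20.
      At 8: no right child.
      Visit 8.
    Visit 26.
  At 14: go right to 13.
    13 is a leaf — visit 13.
  Visit 14.
At 18: go right to 5.
  At 5: no left child.
  At 5: go right to 23.
    23 is a leaf — visit 23.
  Visit 5.
Visit 18.
Full post-order sequence: 10, 20, 8, 26, 13, 14, 23, 5, 18.

23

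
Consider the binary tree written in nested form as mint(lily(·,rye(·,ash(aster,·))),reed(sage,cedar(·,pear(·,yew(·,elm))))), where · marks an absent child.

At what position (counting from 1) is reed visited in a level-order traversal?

Level-order visits nodes level by level from the root, left to right within each level.
Level 0: mint
Level 1: lily, reed
Level 2: rye, sage, cedar
Level 3: ash, pear
Level 4: aster, yew
Level 5: elm
Full level-order sequence: mint, lily, reed, rye, sage, cedar, ash, pear, aster, yew, elm.

3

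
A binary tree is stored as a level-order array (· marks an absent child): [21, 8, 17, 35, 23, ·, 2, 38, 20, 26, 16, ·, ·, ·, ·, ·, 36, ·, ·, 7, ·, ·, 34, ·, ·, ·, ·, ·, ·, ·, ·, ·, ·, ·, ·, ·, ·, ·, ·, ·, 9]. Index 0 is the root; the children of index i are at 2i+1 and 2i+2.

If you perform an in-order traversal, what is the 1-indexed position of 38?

In-order visits the left subtree, then the node, then the right subtree.
At 21: go left to 8.
  At 8: go left to 35.
    At 35: go left to 38.
      At 38: no left child.
      Visit 38.
      At 38: go right to 36.
        36 is a leaf — visit 36.
    Visit 35.
    At 35: go right to 20.
      20 is a leaf — visit 20.
  Visit 8.
  At 8: go right to 23.
    At 23: go left to 26.
      At 26: go left to 7.
        At 7: no left child.
        Visit 7.
        At 7: go right to 9.
          9 is a leaf — visit 9.
      Visit 26.
      At 26: no right child.
    Visit 23.
    At 23: go right to 16.
      At 16: no left child.
      Visit 16.
      At 16: go right to 34.
        34 is a leaf — visit 34.
Visit 21.
At 21: go right to 17.
  At 17: no left child.
  Visit 17.
  At 17: go right to 2.
    2 is a leaf — visit 2.
Full in-order sequence: 38, 36, 35, 20, 8, 7, 9, 26, 23, 16, 34, 21, 17, 2.

1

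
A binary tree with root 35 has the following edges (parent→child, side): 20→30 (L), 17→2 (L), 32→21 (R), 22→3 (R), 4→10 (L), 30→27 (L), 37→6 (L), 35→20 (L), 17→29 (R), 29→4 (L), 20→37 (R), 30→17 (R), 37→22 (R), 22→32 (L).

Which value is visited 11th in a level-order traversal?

Level-order visits nodes level by level from the root, left to right within each level.
Level 0: 35
Level 1: 20
Level 2: 30, 37
Level 3: 27, 17, 6, 22
Level 4: 2, 29, 32, 3
Level 5: 4, 21
Level 6: 10
Full level-order sequence: 35, 20, 30, 37, 27, 17, 6, 22, 2, 29, 32, 3, 4, 21, 10.

32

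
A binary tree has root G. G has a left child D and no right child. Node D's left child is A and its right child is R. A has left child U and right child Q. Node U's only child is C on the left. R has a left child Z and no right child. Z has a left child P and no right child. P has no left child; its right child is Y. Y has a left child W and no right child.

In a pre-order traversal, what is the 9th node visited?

P

Pre-order visits the node, then its left subtree, then its right subtree.
Visit G.
At G: go left to D.
  Visit D.
  At D: go left to A.
    Visit A.
    At A: go left to U.
      Visit U.
      At U: go left to C.
        C is a leaf — visit C.
      At U: no right child.
    At A: go right to Q.
      Q is a leaf — visit Q.
  At D: go right to R.
    Visit R.
    At R: go left to Z.
      Visit Z.
      At Z: go left to P.
        Visit P.
        At P: no left child.
        At P: go right to Y.
          Visit Y.
          At Y: go left to W.
            W is a leaf — visit W.
          At Y: no right child.
      At Z: no right child.
    At R: no right child.
At G: no right child.
Full pre-order sequence: G, D, A, U, C, Q, R, Z, P, Y, W.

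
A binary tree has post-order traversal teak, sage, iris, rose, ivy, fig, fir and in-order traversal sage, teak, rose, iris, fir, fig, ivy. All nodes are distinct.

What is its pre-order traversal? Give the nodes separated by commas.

The last element of post-order is the root; it splits in-order into left and right subtrees.
Root fir: left subtree has 4 nodes {sage, teak, rose, iris}, right has 2 {fig, ivy}.
  Root rose: left subtree has 2 nodes {sage, teak}, right has 1 {iris}.
    Root sage: left subtree has 0 nodes { }, right has 1 {teak}.
  Root fig: left subtree has 0 nodes { }, right has 1 {ivy}.

fir, rose, sage, teak, iris, fig, ivy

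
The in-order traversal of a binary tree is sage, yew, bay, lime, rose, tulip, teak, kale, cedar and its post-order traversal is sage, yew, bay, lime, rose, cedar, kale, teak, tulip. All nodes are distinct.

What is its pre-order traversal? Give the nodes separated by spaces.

The last element of post-order is the root; it splits in-order into left and right subtrees.
Root tulip: left subtree has 5 nodes {sage, yew, bay, lime, rose}, right has 3 {teak, kale, cedar}.
  Root rose: left subtree has 4 nodes {sage, yew, bay, lime}, right has 0 { }.
    Root lime: left subtree has 3 nodes {sage, yew, bay}, right has 0 { }.
      Root bay: left subtree has 2 nodes {sage, yew}, right has 0 { }.
        Root yew: left subtree has 1 node {sage}, right has 0 { }.
  Root teak: left subtree has 0 nodes { }, right has 2 {kale, cedar}.
    Root kale: left subtree has 0 nodes { }, right has 1 {cedar}.

tulip rose lime bay yew sage teak kale cedar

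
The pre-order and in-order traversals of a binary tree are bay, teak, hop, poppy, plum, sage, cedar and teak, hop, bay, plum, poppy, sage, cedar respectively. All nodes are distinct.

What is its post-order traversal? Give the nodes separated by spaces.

hop teak plum cedar sage poppy bay

The first element of pre-order is the root; it splits in-order into left and right subtrees.
Root bay: left subtree has 2 nodes {teak, hop}, right has 4 {plum, poppy, sage, cedar}.
  Root teak: left subtree has 0 nodes { }, right has 1 {hop}.
  Root poppy: left subtree has 1 node {plum}, right has 2 {sage, cedar}.
    Root sage: left subtree has 0 nodes { }, right has 1 {cedar}.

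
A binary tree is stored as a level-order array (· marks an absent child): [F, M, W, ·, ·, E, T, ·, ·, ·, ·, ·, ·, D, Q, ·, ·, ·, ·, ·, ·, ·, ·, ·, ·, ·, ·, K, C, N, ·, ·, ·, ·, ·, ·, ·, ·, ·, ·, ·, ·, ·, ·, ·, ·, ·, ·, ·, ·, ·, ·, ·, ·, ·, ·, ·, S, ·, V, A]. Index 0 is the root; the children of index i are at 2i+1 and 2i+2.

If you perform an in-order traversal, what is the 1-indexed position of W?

4

In-order visits the left subtree, then the node, then the right subtree.
At F: go left to M.
  M is a leaf — visit M.
Visit F.
At F: go right to W.
  At W: go left to E.
    E is a leaf — visit E.
  Visit W.
  At W: go right to T.
    At T: go left to D.
      At D: go left to K.
        K is a leaf — visit K.
      Visit D.
      At D: go right to C.
        At C: go left to S.
          S is a leaf — visit S.
        Visit C.
        At C: no right child.
    Visit T.
    At T: go right to Q.
      At Q: go left to N.
        At N: go left to V.
          V is a leaf — visit V.
        Visit N.
        At N: go right to A.
          A is a leaf — visit A.
      Visit Q.
      At Q: no right child.
Full in-order sequence: M, F, E, W, K, D, S, C, T, V, N, A, Q.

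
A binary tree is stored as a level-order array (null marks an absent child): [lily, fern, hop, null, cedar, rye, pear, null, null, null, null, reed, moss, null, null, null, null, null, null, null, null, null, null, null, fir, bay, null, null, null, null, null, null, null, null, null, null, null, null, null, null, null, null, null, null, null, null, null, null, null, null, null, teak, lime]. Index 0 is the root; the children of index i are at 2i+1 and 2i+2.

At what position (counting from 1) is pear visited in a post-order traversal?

10

Post-order visits the left subtree, then the right subtree, then the node.
At lily: go left to fern.
  At fern: no left child.
  At fern: go right to cedar.
    cedar is a leaf — visit cedar.
  Visit fern.
At lily: go right to hop.
  At hop: go left to rye.
    At rye: go left to reed.
      At reed: no left child.
      At reed: go right to fir.
        fir is a leaf — visit fir.
      Visit reed.
    At rye: go right to moss.
      At moss: go left to bay.
        At bay: go left to teak.
          teak is a leaf — visit teak.
        At bay: go right to lime.
          lime is a leaf — visit lime.
        Visit bay.
      At moss: no right child.
      Visit moss.
    Visit rye.
  At hop: go right to pear.
    pear is a leaf — visit pear.
  Visit hop.
Visit lily.
Full post-order sequence: cedar, fern, fir, reed, teak, lime, bay, moss, rye, pear, hop, lily.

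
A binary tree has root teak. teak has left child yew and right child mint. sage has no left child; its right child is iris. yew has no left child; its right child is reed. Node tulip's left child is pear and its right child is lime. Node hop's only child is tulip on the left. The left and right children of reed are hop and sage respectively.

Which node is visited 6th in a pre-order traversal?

Pre-order visits the node, then its left subtree, then its right subtree.
Visit teak.
At teak: go left to yew.
  Visit yew.
  At yew: no left child.
  At yew: go right to reed.
    Visit reed.
    At reed: go left to hop.
      Visit hop.
      At hop: go left to tulip.
        Visit tulip.
        At tulip: go left to pear.
          pear is a leaf — visit pear.
        At tulip: go right to lime.
          lime is a leaf — visit lime.
      At hop: no right child.
    At reed: go right to sage.
      Visit sage.
      At sage: no left child.
      At sage: go right to iris.
        iris is a leaf — visit iris.
At teak: go right to mint.
  mint is a leaf — visit mint.
Full pre-order sequence: teak, yew, reed, hop, tulip, pear, lime, sage, iris, mint.

pear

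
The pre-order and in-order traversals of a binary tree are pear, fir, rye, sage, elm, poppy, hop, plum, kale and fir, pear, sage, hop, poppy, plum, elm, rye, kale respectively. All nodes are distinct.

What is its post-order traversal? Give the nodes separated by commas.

The first element of pre-order is the root; it splits in-order into left and right subtrees.
Root pear: left subtree has 1 node {fir}, right has 7 {sage, hop, poppy, plum, elm, rye, kale}.
  Root rye: left subtree has 5 nodes {sage, hop, poppy, plum, elm}, right has 1 {kale}.
    Root sage: left subtree has 0 nodes { }, right has 4 {hop, poppy, plum, elm}.
      Root elm: left subtree has 3 nodes {hop, poppy, plum}, right has 0 { }.
        Root poppy: left subtree has 1 node {hop}, right has 1 {plum}.

fir, hop, plum, poppy, elm, sage, kale, rye, pear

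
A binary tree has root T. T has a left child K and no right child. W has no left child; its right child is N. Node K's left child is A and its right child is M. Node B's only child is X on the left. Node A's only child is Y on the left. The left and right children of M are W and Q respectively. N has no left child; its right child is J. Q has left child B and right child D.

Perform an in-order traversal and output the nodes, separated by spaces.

Y A K W N J M X B Q D T

In-order visits the left subtree, then the node, then the right subtree.
At T: go left to K.
  At K: go left to A.
    At A: go left to Y.
      Y is a leaf — visit Y.
    Visit A.
    At A: no right child.
  Visit K.
  At K: go right to M.
    At M: go left to W.
      At W: no left child.
      Visit W.
      At W: go right to N.
        At N: no left child.
        Visit N.
        At N: go right to J.
          J is a leaf — visit J.
    Visit M.
    At M: go right to Q.
      At Q: go left to B.
        At B: go left to X.
          X is a leaf — visit X.
        Visit B.
        At B: no right child.
      Visit Q.
      At Q: go right to D.
        D is a leaf — visit D.
Visit T.
At T: no right child.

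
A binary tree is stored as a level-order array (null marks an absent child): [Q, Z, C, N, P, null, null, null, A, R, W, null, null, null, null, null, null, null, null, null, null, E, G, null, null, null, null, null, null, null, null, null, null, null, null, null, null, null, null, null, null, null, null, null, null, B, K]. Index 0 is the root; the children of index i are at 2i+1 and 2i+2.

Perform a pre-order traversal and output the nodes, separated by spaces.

Pre-order visits the node, then its left subtree, then its right subtree.
Visit Q.
At Q: go left to Z.
  Visit Z.
  At Z: go left to N.
    Visit N.
    At N: no left child.
    At N: go right to A.
      A is a leaf — visit A.
  At Z: go right to P.
    Visit P.
    At P: go left to R.
      R is a leaf — visit R.
    At P: go right to W.
      Visit W.
      At W: go left to E.
        E is a leaf — visit E.
      At W: go right to G.
        Visit G.
        At G: go left to B.
          B is a leaf — visit B.
        At G: go right to K.
          K is a leaf — visit K.
At Q: go right to C.
  C is a leaf — visit C.

Q Z N A P R W E G B K C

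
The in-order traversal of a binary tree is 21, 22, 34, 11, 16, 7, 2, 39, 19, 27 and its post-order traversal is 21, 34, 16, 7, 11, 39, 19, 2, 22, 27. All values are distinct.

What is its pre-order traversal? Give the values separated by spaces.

The last element of post-order is the root; it splits in-order into left and right subtrees.
Root 27: left subtree has 9 nodes {21, 22, 34, 11, 16, 7, 2, 39, 19}, right has 0 { }.
  Root 22: left subtree has 1 node {21}, right has 7 {34, 11, 16, 7, 2, 39, 19}.
    Root 2: left subtree has 4 nodes {34, 11, 16, 7}, right has 2 {39, 19}.
      Root 11: left subtree has 1 node {34}, right has 2 {16, 7}.
        Root 7: left subtree has 1 node {16}, right has 0 { }.
      Root 19: left subtree has 1 node {39}, right has 0 { }.

27 22 21 2 11 34 7 16 19 39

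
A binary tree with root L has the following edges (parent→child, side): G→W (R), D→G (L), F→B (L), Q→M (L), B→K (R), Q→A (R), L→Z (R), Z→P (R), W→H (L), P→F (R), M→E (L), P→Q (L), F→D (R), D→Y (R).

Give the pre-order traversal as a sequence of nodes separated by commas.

L, Z, P, Q, M, E, A, F, B, K, D, G, W, H, Y

Pre-order visits the node, then its left subtree, then its right subtree.
Visit L.
At L: no left child.
At L: go right to Z.
  Visit Z.
  At Z: no left child.
  At Z: go right to P.
    Visit P.
    At P: go left to Q.
      Visit Q.
      At Q: go left to M.
        Visit M.
        At M: go left to E.
          E is a leaf — visit E.
        At M: no right child.
      At Q: go right to A.
        A is a leaf — visit A.
    At P: go right to F.
      Visit F.
      At F: go left to B.
        Visit B.
        At B: no left child.
        At B: go right to K.
          K is a leaf — visit K.
      At F: go right to D.
        Visit D.
        At D: go left to G.
          Visit G.
          At G: no left child.
          At G: go right to W.
            Visit W.
            At W: go left to H.
              H is a leaf — visit H.
            At W: no right child.
        At D: go right to Y.
          Y is a leaf — visit Y.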